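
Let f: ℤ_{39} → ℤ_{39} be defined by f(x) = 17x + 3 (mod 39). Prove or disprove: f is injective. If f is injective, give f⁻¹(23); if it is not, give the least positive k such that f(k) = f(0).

31

If f(s) = f(t), then 17s ≡ 17t (mod 39). Because gcd(17, 39) = 1, we may cancel 17 to get s ≡ t (mod 39).
Thus f is injective.
We now compute 17⁻¹ mod 39 explicitly. Euclid's algorithm: 39 = 2·17 + 5, 17 = 3·5 + 2, 5 = 2·2 + 1; back-substituting gives 1 = 23·17 − 10·39, so 17⁻¹ ≡ 23 (mod 39).
Since f is injective, we compute f⁻¹(23): solve 17x + 3 ≡ 23 (mod 39), i.e. 17x ≡ 20 (mod 39).
Multiplying by 17⁻¹ = 23 gives x ≡ 23·20 = 460 = 11·39 + 31 ≡ 31 (mod 39).
Check: f(31) = 17·31 + 3 = 530 = 13·39 + 23 ≡ 23 (mod 39).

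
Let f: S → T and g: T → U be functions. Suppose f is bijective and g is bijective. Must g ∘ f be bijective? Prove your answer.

bijective

Injectivity: if g(f(a)) = g(f(b)) then f(a) = f(b) (g injective) so a = b (f injective).
Surjectivity: for c ∈ U pick b with g(b) = c, then a with f(a) = b; then (g ∘ f)(a) = c.
Thus g ∘ f is bijective.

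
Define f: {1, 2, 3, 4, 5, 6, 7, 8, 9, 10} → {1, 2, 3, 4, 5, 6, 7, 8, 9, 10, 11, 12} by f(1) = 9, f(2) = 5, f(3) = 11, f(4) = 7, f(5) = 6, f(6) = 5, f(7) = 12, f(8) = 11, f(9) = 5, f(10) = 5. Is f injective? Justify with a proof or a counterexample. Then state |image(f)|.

f(2) = 5 = f(6) with 2 ≠ 6, so f is not injective.
The image of f is {5, 6, 7, 9, 11, 12}, which has 6 elements.

6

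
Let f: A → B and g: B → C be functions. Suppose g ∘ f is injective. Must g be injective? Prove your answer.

not injective

No. Take A = {1}, B = {1, 2}, C = {1, 2}, f(a) = a for each a ∈ A, and g(b) = 1 if b ∈ {1, 2} else g(b) = b.
Then g ∘ f = f is injective (A ⊂ B and f is the inclusion), but g(1) = g(2) = 1 with 1 ≠ 2, so g is not injective.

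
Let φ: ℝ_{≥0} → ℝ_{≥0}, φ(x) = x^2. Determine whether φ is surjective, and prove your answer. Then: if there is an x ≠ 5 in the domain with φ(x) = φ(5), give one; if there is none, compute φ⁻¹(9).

3

For any y ∈ ℝ_{≥0}, x = y^{1/2} ∈ ℝ_{≥0} gives φ(x) = y, so φ is surjective.
Since x ↦ x^2 is strictly increasing on ℝ_{≥0}, it is injective there, so no x ≠ 5 in the domain has φ(x) = φ(5). We therefore compute φ⁻¹(9) = 9^{1/2} = 3 (indeed 3^2 = 9).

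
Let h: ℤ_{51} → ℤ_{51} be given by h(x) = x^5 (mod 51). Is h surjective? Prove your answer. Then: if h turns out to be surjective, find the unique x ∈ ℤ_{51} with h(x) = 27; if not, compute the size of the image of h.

45

Computing x^5 mod 51 for each x (by repeated squaring, reducing mod 51 at every step), the values h(0), h(1), …, h(50) are: 0, 1, 32, 39, 4, 14, 24, 28, 26, 42, 40, 44, 3, 13, 29, 36, 16, 17, 18, 49, 5, 21, 31, 41, 45, 43, 8, 6, 10, 20, 30, 46, 2, 33, 34, 35, 15, 22, 38, 48, 7, 11, 9, 25, 23, 27, 37, 47, 12, 19, 50.
Every element of ℤ_{51} appears exactly once in this list, so h is a bijection, and in particular surjective.
Since h is surjective, we read off the preimage of 27 from the same table: h(45) = 27, so h⁻¹(27) = 45.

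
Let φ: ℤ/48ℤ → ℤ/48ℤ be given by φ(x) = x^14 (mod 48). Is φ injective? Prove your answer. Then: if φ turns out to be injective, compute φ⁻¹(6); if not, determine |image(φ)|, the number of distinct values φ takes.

φ(2): Repeated squaring mod 48: 2^1 ≡ 2, 2^2 ≡ 2² = 4, 2^4 ≡ 4² = 16, 2^8 ≡ 16² = 256 ≡ 16. Since 14 = 8 + 4 + 2, 2^14 ≡ 16·16·4: 16·16 = 256 ≡ 16, then 16·4 = 64 ≡ 16. So 2^14 ≡ 16 (mod 48).
φ(4): Repeated squaring mod 48: 4^1 ≡ 4, 4^2 ≡ 4² = 16, 4^4 ≡ 16² = 256 ≡ 16, 4^8 ≡ 16² = 256 ≡ 16. Since 14 = 8 + 4 + 2, 4^14 ≡ 16·16·16: 16·16 = 256 ≡ 16, then 16·16 = 256 ≡ 16. So 4^14 ≡ 16 (mod 48).
So φ(2) = φ(4) = 16 while 2 ≠ 4, hence φ is not injective.
Since φ is not injective, we determine |image(φ)|. Computing x^14 mod 48 for each x (by repeated squaring, reducing mod 48 at every step), the values φ(0), φ(1), …, φ(47) are: 0, 1, 16, 9, 16, 25, 0, 1, 16, 33, 16, 25, 0, 25, 16, 33, 16, 1, 0, 25, 16, 9, 16, 1, 0, 1, 16, 9, 16, 25, 0, 1, 16, 33, 16, 25, 0, 25, 16, 33, 16, 1, 0, 25, 16, 9, 16, 1.
The distinct values are {0, 1, 9, 16, 25, 33}; there are 6 of them.

6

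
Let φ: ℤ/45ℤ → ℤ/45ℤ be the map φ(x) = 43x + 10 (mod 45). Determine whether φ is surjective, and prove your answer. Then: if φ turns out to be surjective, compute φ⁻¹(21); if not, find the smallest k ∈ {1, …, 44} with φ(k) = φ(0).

17

Since gcd(43, 45) = 1, 43 is invertible modulo 45. Euclid's algorithm: 45 = 1·43 + 2, 43 = 21·2 + 1; back-substituting gives 1 = 22·43 − 21·45, so 43⁻¹ ≡ 22 (mod 45).
For any y ∈ ℤ/45ℤ, x = 22(y − 10) mod 45 satisfies φ(x) = 43·22(y − 10) + 10 ≡ y (since 43·22 ≡ 1 mod 45). So every y has a preimage.
Hence φ is surjective.
Since φ is surjective, we find φ⁻¹(21): we need 43x ≡ 21 − 10 ≡ 11 (mod 45). Using 43⁻¹ = 22: x ≡ 22·11 = 242 = 5·45 + 17, so x = 17.
Check: φ(17) = 43·17 + 10 = 741 = 16·45 + 21 ≡ 21 (mod 45).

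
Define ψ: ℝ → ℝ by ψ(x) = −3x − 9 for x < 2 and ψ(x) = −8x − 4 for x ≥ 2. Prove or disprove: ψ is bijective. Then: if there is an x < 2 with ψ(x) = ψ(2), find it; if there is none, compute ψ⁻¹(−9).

0

Both pieces are strictly decreasing (slopes −3 and −8), so each is injective on its own interval.
The left piece maps (−∞, 2) onto (−15, ∞); the right piece maps [2, ∞) onto (−∞, −20].
The images leave a gap (−15 has no preimage), so ψ is not surjective, hence not bijective.
Because the two images are disjoint, no x < 2 has ψ(x) = ψ(2), so we compute ψ⁻¹(−9): −9 lies in (−15, ∞), so solve −3x − 9 = −9: x = (−9 + 9)/(−3) = 0.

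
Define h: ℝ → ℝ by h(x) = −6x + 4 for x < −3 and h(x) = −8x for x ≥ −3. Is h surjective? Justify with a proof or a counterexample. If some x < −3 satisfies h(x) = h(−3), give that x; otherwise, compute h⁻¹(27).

-10/3

Both pieces are strictly decreasing (slopes −6 and −8), so each is injective on its own interval.
The left piece maps (−∞, −3) onto (22, ∞); the right piece maps [−3, ∞) onto (−∞, 24].
The union (22, ∞) ∪ (−∞, 24] covers ℝ, so h is surjective.
For the follow-up: the images overlap, so an x < −3 with h(x) = h(−3) exists. h(−3) = 24; solving −6x + 4 = 24 for x < −3 gives x = (24 − 4)/(−6) = −10/3.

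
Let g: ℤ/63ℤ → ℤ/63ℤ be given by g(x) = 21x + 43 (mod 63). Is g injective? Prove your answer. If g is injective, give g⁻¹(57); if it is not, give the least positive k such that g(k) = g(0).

3

We have gcd(21, 63) = 21 > 1. Taking x_1 = 0 and x_2 = 3: g(0) = 43 and g(3) = 21·3 + 43 = 106 ≡ 43 (mod 63).
So g(0) = g(3) while 0 ≠ 3, so g is not injective.
Since g is not injective, we find the least positive k with g(k) = g(0): this means 21k ≡ 0 (mod 63), i.e. 63 ∣ 21k. Since gcd(21, 63) = 21, dividing through by 21 this holds exactly when 3 ∣ k.
The smallest positive such k is 3.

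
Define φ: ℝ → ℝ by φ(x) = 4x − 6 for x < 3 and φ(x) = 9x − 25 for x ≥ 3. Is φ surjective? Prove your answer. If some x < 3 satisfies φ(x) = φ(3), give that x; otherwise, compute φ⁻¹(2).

Both pieces are strictly increasing (slopes 4 and 9), so each is injective on its own interval.
The left piece maps (−∞, 3) onto (−∞, 6); the right piece maps [3, ∞) onto [2, ∞).
The union (−∞, 6) ∪ [2, ∞) covers ℝ, so φ is surjective.
For the follow-up: the images overlap, so an x < 3 with φ(x) = φ(3) exists. φ(3) = 2; solving 4x − 6 = 2 for x < 3 gives x = (2 + 6)/4 = 2.

2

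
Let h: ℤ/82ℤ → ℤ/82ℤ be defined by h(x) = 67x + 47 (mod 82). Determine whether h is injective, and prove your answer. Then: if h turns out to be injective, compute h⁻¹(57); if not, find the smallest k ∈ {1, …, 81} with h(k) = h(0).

54

Suppose h(a) = h(b) in ℤ/82ℤ. Then 67a + 47 ≡ 67b + 47 (mod 82), therefore 67(a − b) ≡ 0 (mod 82).
Since gcd(67, 82) = 1, 67 is invertible modulo 82, hence a − b ≡ 0 (mod 82), i.e. a = b.
Thus h is injective.
We now compute 67⁻¹ mod 82 explicitly. Euclid's algorithm: 82 = 1·67 + 15, 67 = 4·15 + 7, 15 = 2·7 + 1; back-substituting gives 1 = 71·67 − 58·82, so 67⁻¹ ≡ 71 (mod 82).
Since h is injective, we compute h⁻¹(57): solve 67x + 47 ≡ 57 (mod 82), i.e. 67x ≡ 10 (mod 82).
Multiplying by 67⁻¹ = 71 gives x ≡ 71·10 = 710 = 8·82 + 54 ≡ 54 (mod 82).
Check: h(54) = 67·54 + 47 = 3665 = 44·82 + 57 ≡ 57 (mod 82).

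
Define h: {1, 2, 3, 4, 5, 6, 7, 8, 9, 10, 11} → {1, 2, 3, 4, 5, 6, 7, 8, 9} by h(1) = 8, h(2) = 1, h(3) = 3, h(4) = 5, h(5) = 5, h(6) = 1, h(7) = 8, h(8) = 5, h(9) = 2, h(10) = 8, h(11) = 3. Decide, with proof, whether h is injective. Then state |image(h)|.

h(4) = 5 = h(5) with 4 ≠ 5, so h is not injective.
The image of h is {1, 2, 3, 5, 8}, which has 5 elements.

5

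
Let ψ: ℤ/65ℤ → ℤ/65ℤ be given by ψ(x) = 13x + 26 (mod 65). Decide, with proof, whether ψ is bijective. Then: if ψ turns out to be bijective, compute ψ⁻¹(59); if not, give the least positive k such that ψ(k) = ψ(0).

5

We have gcd(13, 65) = 13 > 1. Taking a = 0 and b = 5: ψ(0) = 26 and ψ(5) = 13·5 + 26 = 91 ≡ 26 (mod 65).
So ψ(0) = ψ(5) while 0 ≠ 5, thus ψ is not injective, hence not bijective.
Since ψ is not bijective, we find the least positive k with ψ(k) = ψ(0): this means 13k ≡ 0 (mod 65), i.e. 65 ∣ 13k. Since gcd(13, 65) = 13, dividing through by 13 this holds exactly when 5 ∣ k.
The smallest positive such k is 5.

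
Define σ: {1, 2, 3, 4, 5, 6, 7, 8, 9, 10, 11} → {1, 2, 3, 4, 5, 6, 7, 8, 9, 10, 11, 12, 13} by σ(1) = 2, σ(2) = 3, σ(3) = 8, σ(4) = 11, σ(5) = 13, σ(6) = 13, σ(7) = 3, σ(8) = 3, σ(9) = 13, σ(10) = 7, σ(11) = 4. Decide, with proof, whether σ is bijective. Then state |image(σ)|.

σ(5) = 13 = σ(6) with 5 ≠ 6, so σ is not injective, hence not bijective.
The image of σ is {2, 3, 4, 7, 8, 11, 13}, which has 7 elements.

7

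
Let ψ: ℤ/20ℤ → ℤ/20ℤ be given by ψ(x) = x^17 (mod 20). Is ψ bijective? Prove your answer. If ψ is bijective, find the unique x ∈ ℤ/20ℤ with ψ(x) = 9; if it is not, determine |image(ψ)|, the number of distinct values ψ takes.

ψ(0) = 0^17 = 0.
ψ(10): Repeated squaring mod 20: 10^1 ≡ 10, 10^2 ≡ 10² = 100 ≡ 0, 10^4 ≡ 0² = 0, 10^8 ≡ 0² = 0, 10^16 ≡ 0² = 0. Since 17 = 16 + 1, 10^17 ≡ 0·10: 0·10 = 0. So 10^17 ≡ 0 (mod 20).
So ψ(0) = ψ(10) = 0 while 0 ≠ 10, so ψ is not injective, hence not bijective.
Since ψ is not bijective, we determine |image(ψ)|. Computing x^17 mod 20 for each x (by repeated squaring, reducing mod 20 at every step), the values ψ(0), ψ(1), …, ψ(19) are: 0, 1, 12, 3, 4, 5, 16, 7, 8, 9, 0, 11, 12, 13, 4, 15, 16, 17, 8, 19.
The distinct values are {0, 1, 3, 4, 5, 7, 8, 9, 11, 12, 13, 15, 16, 17, 19}; there are 15 of them.

15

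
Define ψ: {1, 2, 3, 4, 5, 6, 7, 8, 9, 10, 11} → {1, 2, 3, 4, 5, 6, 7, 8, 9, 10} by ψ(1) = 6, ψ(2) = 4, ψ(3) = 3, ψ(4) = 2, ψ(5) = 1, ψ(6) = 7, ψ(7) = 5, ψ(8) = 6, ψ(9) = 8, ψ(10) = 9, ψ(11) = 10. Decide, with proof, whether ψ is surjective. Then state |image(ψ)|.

Every element of the codomain has a preimage: 1 = ψ(5), 2 = ψ(4), 3 = ψ(3), 4 = ψ(2), 5 = ψ(7), 6 = ψ(1), 7 = ψ(6), 8 = ψ(9), 9 = ψ(10), 10 = ψ(11).
Therefore ψ is surjective.
The image of ψ is {1, 2, 3, 4, 5, 6, 7, 8, 9, 10}, which has 10 elements.

10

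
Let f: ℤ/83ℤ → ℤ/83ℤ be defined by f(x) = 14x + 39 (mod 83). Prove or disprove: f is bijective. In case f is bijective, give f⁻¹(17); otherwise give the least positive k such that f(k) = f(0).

If f(x_1) = f(x_2), then 14x_1 ≡ 14x_2 (mod 83). Because gcd(14, 83) = 1, we may cancel 14 to get x_1 ≡ x_2 (mod 83).
We now compute 14⁻¹ mod 83 explicitly. Euclid's algorithm: 83 = 5·14 + 13, 14 = 1·13 + 1; back-substituting gives 1 = 6·14 − 1·83, so 14⁻¹ ≡ 6 (mod 83).
Then y ↦ 6(y − 39) is a two-sided inverse to f, so every y ∈ ℤ/83ℤ has a preimage.
Thus f is bijective.
Since f is bijective, we compute f⁻¹(17): solve 14x + 39 ≡ 17 (mod 83), i.e. 14x ≡ 61 (mod 83).
Multiplying by 14⁻¹ = 6 gives x ≡ 6·61 = 366 = 4·83 + 34 ≡ 34 (mod 83).
Check: f(34) = 14·34 + 39 = 515 = 6·83 + 17 ≡ 17 (mod 83).

34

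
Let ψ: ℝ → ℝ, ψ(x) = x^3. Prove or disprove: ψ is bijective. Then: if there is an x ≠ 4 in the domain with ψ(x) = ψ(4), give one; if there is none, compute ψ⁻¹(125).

On ℝ, x ↦ x^3 is strictly increasing (injective) and for any y ∈ ℝ the 3rd root y^{1/3} lies in ℝ (surjective). So ψ is bijective.
Since x ↦ x^3 is strictly increasing on ℝ, it is injective there, so no x ≠ 4 in the domain has ψ(x) = ψ(4). We therefore compute ψ⁻¹(125) = 125^{1/3} = 5 (indeed 5^3 = 125).

5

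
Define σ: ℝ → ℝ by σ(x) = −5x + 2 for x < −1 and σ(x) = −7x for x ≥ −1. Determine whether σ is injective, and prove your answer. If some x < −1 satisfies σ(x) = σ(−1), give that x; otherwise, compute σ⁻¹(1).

-1/7

Both pieces are strictly decreasing (slopes −5 and −7), so each is injective on its own interval.
The left piece maps (−∞, −1) onto (7, ∞); the right piece maps [−1, ∞) onto (−∞, 7].
These images are disjoint, so no value is attained by both pieces. Hence σ is injective.
Because the two images are disjoint, no x < −1 has σ(x) = σ(−1), so we compute σ⁻¹(1): 1 lies in (−∞, 7], so solve −7x = 1: x = (1 − 0)/(−7) = −1/7.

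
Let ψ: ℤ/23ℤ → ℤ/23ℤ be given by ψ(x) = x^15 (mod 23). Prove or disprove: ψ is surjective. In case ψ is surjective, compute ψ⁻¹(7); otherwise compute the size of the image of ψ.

21

Since 23 is prime, the nonzero elements of ℤ/23ℤ form a cyclic group of order 22.
As gcd(15, 22) = 1, raising to the 15th power is a bijection on this group: if s^15 ≡ t^15 then (st^{−1})^15 = 1, and the only element of order dividing gcd(15, 22) = 1 is 1, so s = t.
With ψ(0) = 0 this makes ψ injective on all of ℤ/23ℤ, hence bijective (finite equal-size domain and codomain). In particular ψ is surjective.
Since ψ is surjective, we find the preimage of 7. The inverse of x ↦ x^15 on (ℤ/23ℤ)^× is x ↦ x^3, because 15·3 = 45 = 2·22 + 1 ≡ 1 (mod 22) and x^{22} = 1 for x ≠ 0 (Fermat). So ψ⁻¹(7) = 7^3 mod 23.
Repeated squaring mod 23: 7^1 ≡ 7, 7^2 ≡ 7² = 49 ≡ 3. Since 3 = 2 + 1, 7^3 ≡ 3·7: 3·7 = 21. So 7^3 ≡ 21 (mod 23).
Hence ψ⁻¹(7) = 21.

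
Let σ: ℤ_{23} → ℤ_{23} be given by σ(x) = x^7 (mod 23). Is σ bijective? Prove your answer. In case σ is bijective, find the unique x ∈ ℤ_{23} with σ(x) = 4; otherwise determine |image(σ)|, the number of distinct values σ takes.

Since 23 is prime, the nonzero elements of ℤ_{23} form a cyclic group of order 22.
As gcd(7, 22) = 1, raising to the 7th power is a bijection on this group: if a^7 ≡ b^7 then (ab^{−1})^7 = 1, and the only element of order dividing gcd(7, 22) = 1 is 1, so a = b.
With σ(0) = 0 this makes σ injective on all of ℤ_{23}, hence bijective (finite equal-size domain and codomain). In particular σ is bijective.
Since σ is bijective, we find the preimage of 4. The inverse of x ↦ x^7 on (ℤ_{23})^× is x ↦ x^19, because 7·19 = 133 = 6·22 + 1 ≡ 1 (mod 22) and x^{22} = 1 for x ≠ 0 (Fermat). So σ⁻¹(4) = 4^19 mod 23.
Repeated squaring mod 23: 4^1 ≡ 4, 4^2 ≡ 4² = 16, 4^4 ≡ 16² = 256 ≡ 3, 4^8 ≡ 3² = 9, 4^16 ≡ 9² = 81 ≡ 12. Since 19 = 16 + 2 + 1, 4^19 ≡ 12·16·4: 12·16 = 192 ≡ 8, then 8·4 = 32 ≡ 9. So 4^19 ≡ 9 (mod 23).
Hence σ⁻¹(4) = 9.

9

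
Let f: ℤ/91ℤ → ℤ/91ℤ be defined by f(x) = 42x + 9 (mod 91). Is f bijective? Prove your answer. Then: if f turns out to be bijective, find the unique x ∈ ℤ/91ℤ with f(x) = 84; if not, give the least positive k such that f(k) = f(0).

13

We have gcd(42, 91) = 7 > 1. Taking u = 0 and v = 13: f(0) = 9 and f(13) = 42·13 + 9 = 555 ≡ 9 (mod 91).
So f(0) = f(13) while 0 ≠ 13, therefore f is not injective, hence not bijective.
Since f is not bijective, we find the least positive k with f(k) = f(0): this means 42k ≡ 0 (mod 91), i.e. 91 ∣ 42k. Since gcd(42, 91) = 7, dividing through by 7 this holds exactly when 13 ∣ 6k, and as gcd(6, 13) = 1, exactly when 13 ∣ k.
The smallest positive such k is 13.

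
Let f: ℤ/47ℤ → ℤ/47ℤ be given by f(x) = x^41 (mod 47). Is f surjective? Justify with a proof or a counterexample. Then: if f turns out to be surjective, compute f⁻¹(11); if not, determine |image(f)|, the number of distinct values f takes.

38

Since 47 is prime, the nonzero elements of ℤ/47ℤ form a cyclic group of order 46.
As gcd(41, 46) = 1, raising to the 41st power is a bijection on this group: if u^41 ≡ v^41 then (uv^{−1})^41 = 1, and the only element of order dividing gcd(41, 46) = 1 is 1, so u = v.
With f(0) = 0 this makes f injective on all of ℤ/47ℤ, hence bijective (finite equal-size domain and codomain). In particular f is surjective.
Since f is surjective, we find the preimage of 11. The inverse of x ↦ x^41 on (ℤ/47ℤ)^× is x ↦ x^9, because 41·9 = 369 = 8·46 + 1 ≡ 1 (mod 46) and x^{46} = 1 for x ≠ 0 (Fermat). So f⁻¹(11) = 11^9 mod 47.
Repeated squaring mod 47: 11^1 ≡ 11, 11^2 ≡ 11² = 121 ≡ 27, 11^4 ≡ 27² = 729 ≡ 24, 11^8 ≡ 24² = 576 ≡ 12. Since 9 = 8 + 1, 11^9 ≡ 12·11: 12·11 = 132 ≡ 38. So 11^9 ≡ 38 (mod 47).
Hence f⁻¹(11) = 38.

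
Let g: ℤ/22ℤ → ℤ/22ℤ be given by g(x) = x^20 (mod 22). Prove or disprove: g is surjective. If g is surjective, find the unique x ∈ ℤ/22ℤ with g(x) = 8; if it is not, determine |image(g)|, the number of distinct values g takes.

g(1) = 1^20 = 1.
g(3): Repeated squaring mod 22: 3^1 ≡ 3, 3^2 ≡ 3² = 9, 3^4 ≡ 9² = 81 ≡ 15, 3^8 ≡ 15² = 225 ≡ 5, 3^16 ≡ 5² = 25 ≡ 3. Since 20 = 16 + 4, 3^20 ≡ 3·15: 3·15 = 45 ≡ 1. So 3^20 ≡ 1 (mod 22).
So g(1) = g(3) = 1 while 1 ≠ 3, therefore g is not injective.
A non-injective map from the 22-element set ℤ/22ℤ to itself takes at most 21 distinct values, so it cannot be surjective. So g is not surjective.
Since g is not surjective, we determine |image(g)|. Computing x^20 mod 22 for each x (by repeated squaring, reducing mod 22 at every step), the values g(0), g(1), …, g(21) are: 0, 1, 12, 1, 12, 1, 12, 1, 12, 1, 12, 11, 12, 1, 12, 1, 12, 1, 12, 1, 12, 1.
The distinct values are {0, 1, 11, 12}; there are 4 of them.

4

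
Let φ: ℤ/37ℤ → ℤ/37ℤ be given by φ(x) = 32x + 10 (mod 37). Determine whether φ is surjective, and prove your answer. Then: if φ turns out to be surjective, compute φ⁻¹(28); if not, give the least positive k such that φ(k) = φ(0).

Since gcd(32, 37) = 1, 32 is invertible modulo 37. Euclid's algorithm: 37 = 1·32 + 5, 32 = 6·5 + 2, 5 = 2·2 + 1; back-substituting gives 1 = 22·32 − 19·37, so 32⁻¹ ≡ 22 (mod 37).
Then y ↦ 22(y − 10) is a two-sided inverse to φ, so every y ∈ ℤ/37ℤ has a preimage.
Therefore φ is surjective.
Since φ is surjective, we find φ⁻¹(28): we need 32x ≡ 28 − 10 ≡ 18 (mod 37). Using 32⁻¹ = 22: x ≡ 22·18 = 396 = 10·37 + 26, so x = 26.
Check: φ(26) = 32·26 + 10 = 842 = 22·37 + 28 ≡ 28 (mod 37).

26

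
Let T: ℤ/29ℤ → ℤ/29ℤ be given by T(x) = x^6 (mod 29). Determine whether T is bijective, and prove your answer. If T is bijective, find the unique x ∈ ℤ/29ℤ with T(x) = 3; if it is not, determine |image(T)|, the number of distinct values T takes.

15

T(14): Repeated squaring mod 29: 14^1 ≡ 14, 14^2 ≡ 14² = 196 ≡ 22, 14^4 ≡ 22² = 484 ≡ 20. Since 6 = 4 + 2, 14^6 ≡ 20·22: 20·22 = 440 ≡ 5. So 14^6 ≡ 5 (mod 29).
T(15): Repeated squaring mod 29: 15^1 ≡ 15, 15^2 ≡ 15² = 225 ≡ 22, 15^4 ≡ 22² = 484 ≡ 20. Since 6 = 4 + 2, 15^6 ≡ 20·22: 20·22 = 440 ≡ 5. So 15^6 ≡ 5 (mod 29).
So T(14) = T(15) = 5 while 14 ≠ 15, hence T is not injective, hence not bijective.
Since T is not bijective, we determine |image(T)|. Computing x^6 mod 29 for each x (by repeated squaring, reducing mod 29 at every step), the values T(0), T(1), …, T(28) are: 0, 1, 6, 4, 7, 23, 24, 25, 13, 16, 22, 9, 28, 20, 5, 5, 20, 28, 9, 22, 16, 13, 25, 24, 23, 7, 4, 6, 1.
The distinct values are {0, 1, 4, 5, 6, 7, 9, 13, 16, 20, 22, 23, 24, 25, 28}; there are 15 of them.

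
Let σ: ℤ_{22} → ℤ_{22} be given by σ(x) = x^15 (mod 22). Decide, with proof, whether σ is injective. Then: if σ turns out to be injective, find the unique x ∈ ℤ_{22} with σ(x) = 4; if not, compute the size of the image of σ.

σ(1) = 1^15 = 1.
σ(3): Repeated squaring mod 22: 3^1 ≡ 3, 3^2 ≡ 3² = 9, 3^4 ≡ 9² = 81 ≡ 15, 3^8 ≡ 15² = 225 ≡ 5. Since 15 = 8 + 4 + 2 + 1, 3^15 ≡ 5·15·9·3: 5·15 = 75 ≡ 9, then 9·9 = 81 ≡ 15, then 15·3 = 45 ≡ 1. So 3^15 ≡ 1 (mod 22).
So σ(1) = σ(3) = 1 while 1 ≠ 3, so σ is not injective.
Since σ is not injective, we determine |image(σ)|. Computing x^15 mod 22 for each x (by repeated squaring, reducing mod 22 at every step), the values σ(0), σ(1), …, σ(21) are: 0, 1, 10, 1, 12, 1, 10, 21, 10, 1, 10, 11, 12, 21, 12, 1, 12, 21, 10, 21, 12, 21.
The distinct values are {0, 1, 10, 11, 12, 21}; there are 6 of them.

6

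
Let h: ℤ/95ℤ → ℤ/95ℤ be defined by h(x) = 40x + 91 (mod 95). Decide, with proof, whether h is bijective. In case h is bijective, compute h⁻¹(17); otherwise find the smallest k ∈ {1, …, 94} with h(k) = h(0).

We have gcd(40, 95) = 5 > 1. Taking s = 0 and t = 19: h(0) = 91 and h(19) = 40·19 + 91 = 851 ≡ 91 (mod 95).
So h(0) = h(19) while 0 ≠ 19, therefore h is not injective, hence not bijective.
Since h is not bijective, we find the least positive k with h(k) = h(0): this means 40k ≡ 0 (mod 95), i.e. 95 ∣ 40k. Since gcd(40, 95) = 5, dividing through by 5 this holds exactly when 19 ∣ 8k, and as gcd(8, 19) = 1, exactly when 19 ∣ k.
The smallest positive such k is 19.

19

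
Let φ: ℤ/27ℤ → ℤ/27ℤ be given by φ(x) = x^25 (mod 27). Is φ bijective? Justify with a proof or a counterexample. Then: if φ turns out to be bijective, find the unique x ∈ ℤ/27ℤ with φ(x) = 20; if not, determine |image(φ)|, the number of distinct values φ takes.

φ(0) = 0^25 = 0.
φ(3): Repeated squaring mod 27: 3^1 ≡ 3, 3^2 ≡ 3² = 9, 3^4 ≡ 9² = 81 ≡ 0, 3^8 ≡ 0² = 0, 3^16 ≡ 0² = 0. Since 25 = 16 + 8 + 1, 3^25 ≡ 0·0·3: 0·0 = 0, then 0·3 = 0. So 3^25 ≡ 0 (mod 27).
So φ(0) = φ(3) = 0 while 0 ≠ 3, so φ is not injective, hence not bijective.
Since φ is not bijective, we determine |image(φ)|. Computing x^25 mod 27 for each x (by repeated squaring, reducing mod 27 at every step), the values φ(0), φ(1), …, φ(26) are: 0, 1, 20, 0, 22, 14, 0, 16, 8, 0, 10, 2, 0, 4, 23, 0, 25, 17, 0, 19, 11, 0, 13, 5, 0, 7, 26.
The distinct values are {0, 1, 2, 4, 5, 7, 8, 10, 11, 13, 14, 16, 17, 19, 20, 22, 23, 25, 26}; there are 19 of them.

19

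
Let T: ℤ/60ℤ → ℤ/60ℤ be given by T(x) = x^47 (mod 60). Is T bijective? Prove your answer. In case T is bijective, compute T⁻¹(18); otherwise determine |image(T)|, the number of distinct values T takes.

T(0) = 0^47 = 0.
T(30): Repeated squaring mod 60: 30^1 ≡ 30, 30^2 ≡ 30² = 900 ≡ 0, 30^4 ≡ 0² = 0, 30^8 ≡ 0² = 0, 30^16 ≡ 0² = 0, 30^32 ≡ 0² = 0. Since 47 = 32 + 8 + 4 + 2 + 1, 30^47 ≡ 0·0·0·0·30: 0·0 = 0, then 0·0 = 0, then 0·0 = 0, then 0·30 = 0. So 30^47 ≡ 0 (mod 60).
So T(0) = T(30) = 0 while 0 ≠ 30, so T is not injective, hence not bijective.
Since T is not bijective, we determine |image(T)|. Computing x^47 mod 60 for each x (by repeated squaring, reducing mod 60 at every step), the values T(0), T(1), …, T(59) are: 0, 1, 8, 27, 4, 5, 36, 43, 32, 9, 40, 11, 48, 37, 44, 15, 16, 53, 12, 19, 20, 21, 28, 47, 24, 25, 56, 3, 52, 29, 0, 31, 8, 57, 4, 35, 36, 13, 32, 39, 40, 41, 48, 7, 44, 45, 16, 23, 12, 49, 20, 51, 28, 17, 24, 55, 56, 33, 52, 59.
The distinct values are {0, 1, 3, 4, 5, 7, 8, 9, 11, 12, 13, 15, 16, 17, 19, 20, 21, 23, 24, 25, 27, 28, 29, 31, 32, 33, 35, 36, 37, 39, 40, 41, 43, 44, 45, 47, 48, 49, 51, 52, 53, 55, 56, 57, 59}; there are 45 of them.

45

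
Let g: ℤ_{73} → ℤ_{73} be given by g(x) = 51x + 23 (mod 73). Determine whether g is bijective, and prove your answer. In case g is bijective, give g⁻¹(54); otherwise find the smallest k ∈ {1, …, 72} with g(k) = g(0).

Suppose g(u) = g(v) in ℤ_{73}. Then 51u + 23 ≡ 51v + 23 (mod 73), thus 51(u − v) ≡ 0 (mod 73).
Since gcd(51, 73) = 1, 51 is invertible modulo 73, therefore u − v ≡ 0 (mod 73), i.e. u = v.
We now compute 51⁻¹ mod 73 explicitly. Euclid's algorithm: 73 = 1·51 + 22, 51 = 2·22 + 7, 22 = 3·7 + 1; back-substituting gives 1 = 63·51 − 44·73, so 51⁻¹ ≡ 63 (mod 73).
For any y ∈ ℤ_{73}, x = 63(y − 23) mod 73 satisfies g(x) = 51·63(y − 23) + 23 ≡ y (since 51·63 ≡ 1 mod 73). So every y has a preimage.
Therefore g is bijective.
Since g is bijective, we compute g⁻¹(54): solve 51x + 23 ≡ 54 (mod 73), i.e. 51x ≡ 31 (mod 73).
Multiplying by 51⁻¹ = 63 gives x ≡ 63·31 = 1953 = 26·73 + 55 ≡ 55 (mod 73).
Check: g(55) = 51·55 + 23 = 2828 = 38·73 + 54 ≡ 54 (mod 73).

55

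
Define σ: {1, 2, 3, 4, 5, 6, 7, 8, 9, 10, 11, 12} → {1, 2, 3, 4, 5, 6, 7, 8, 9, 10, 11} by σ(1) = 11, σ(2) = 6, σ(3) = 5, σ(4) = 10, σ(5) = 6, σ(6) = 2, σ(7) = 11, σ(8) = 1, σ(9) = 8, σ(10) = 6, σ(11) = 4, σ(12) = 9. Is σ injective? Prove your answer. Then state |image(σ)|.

σ(2) = 6 = σ(5) with 2 ≠ 5, so σ is not injective.
The image of σ is {1, 2, 4, 5, 6, 8, 9, 10, 11}, which has 9 elements.

9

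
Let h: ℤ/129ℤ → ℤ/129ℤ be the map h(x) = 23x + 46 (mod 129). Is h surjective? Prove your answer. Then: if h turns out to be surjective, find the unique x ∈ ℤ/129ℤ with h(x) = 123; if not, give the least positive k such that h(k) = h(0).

Since gcd(23, 129) = 1, 23 is invertible modulo 129. Euclid's algorithm: 129 = 5·23 + 14, 23 = 1·14 + 9, 14 = 1·9 + 5, 9 = 1·5 + 4, 5 = 1·4 + 1; back-substituting gives 1 = 101·23 − 18·129, so 23⁻¹ ≡ 101 (mod 129).
For any y ∈ ℤ/129ℤ, x = 101(y − 46) mod 129 satisfies h(x) = 23·101(y − 46) + 46 ≡ y (since 23·101 ≡ 1 mod 129). So every y has a preimage.
Hence h is surjective.
Since h is surjective, we find h⁻¹(123): we need 23x ≡ 123 − 46 ≡ 77 (mod 129). Using 23⁻¹ = 101: x ≡ 101·77 = 7777 = 60·129 + 37, so x = 37.
Check: h(37) = 23·37 + 46 = 897 = 6·129 + 123 ≡ 123 (mod 129).

37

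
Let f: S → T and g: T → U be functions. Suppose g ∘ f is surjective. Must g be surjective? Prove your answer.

Let c ∈ U. Since g ∘ f is surjective, some a ∈ S has g(f(a)) = c. Then b = f(a) ∈ T satisfies g(b) = c. So g is surjective.

surjective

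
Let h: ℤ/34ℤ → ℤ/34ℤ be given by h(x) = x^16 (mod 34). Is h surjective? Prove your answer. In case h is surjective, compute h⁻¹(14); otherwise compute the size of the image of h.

4

h(1) = 1^16 = 1.
h(3): Repeated squaring mod 34: 3^1 ≡ 3, 3^2 ≡ 3² = 9, 3^4 ≡ 9² = 81 ≡ 13, 3^8 ≡ 13² = 169 ≡ 33, 3^16 ≡ 33² = 1089 ≡ 1. So 3^16 ≡ 1 (mod 34).
So h(1) = h(3) = 1 while 1 ≠ 3, thus h is not injective.
A non-injective map from the 34-element set ℤ/34ℤ to itself takes at most 33 distinct values, so it cannot be surjective. So h is not surjective.
Since h is not surjective, we determine |image(h)|. Computing x^16 mod 34 for each x (by repeated squaring, reducing mod 34 at every step), the values h(0), h(1), …, h(33) are: 0, 1, 18, 1, 18, 1, 18, 1, 18, 1, 18, 1, 18, 1, 18, 1, 18, 17, 18, 1, 18, 1, 18, 1, 18, 1, 18, 1, 18, 1, 18, 1, 18, 1.
The distinct values are {0, 1, 17, 18}; there are 4 of them.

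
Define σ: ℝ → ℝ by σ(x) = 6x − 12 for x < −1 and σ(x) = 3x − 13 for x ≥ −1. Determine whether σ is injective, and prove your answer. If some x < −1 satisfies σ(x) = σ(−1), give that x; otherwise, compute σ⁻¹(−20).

-4/3

Both pieces are strictly increasing (slopes 6 and 3), so each is injective on its own interval.
The left piece maps (−∞, −1) onto (−∞, −18); the right piece maps [−1, ∞) onto [−16, ∞).
These images are disjoint, so no value is attained by both pieces. So σ is injective.
Because the two images are disjoint, no x < −1 has σ(x) = σ(−1), so we compute σ⁻¹(−20): −20 lies in (−∞, −18), so solve 6x − 12 = −20: x = (−20 + 12)/6 = −4/3.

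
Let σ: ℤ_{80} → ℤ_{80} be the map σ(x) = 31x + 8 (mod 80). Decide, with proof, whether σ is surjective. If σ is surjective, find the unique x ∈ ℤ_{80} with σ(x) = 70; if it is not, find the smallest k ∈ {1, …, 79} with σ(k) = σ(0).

2

Since gcd(31, 80) = 1, 31 is invertible modulo 80. Euclid's algorithm: 80 = 2·31 + 18, 31 = 1·18 + 13, 18 = 1·13 + 5, 13 = 2·5 + 3, 5 = 1·3 + 2, 3 = 1·2 + 1; back-substituting gives 1 = 31·31 − 12·80, so 31⁻¹ ≡ 31 (mod 80).
Then y ↦ 31(y − 8) is a two-sided inverse to σ, so every y ∈ ℤ_{80} has a preimage.
Therefore σ is surjective.
Since σ is surjective, we find σ⁻¹(70): we need 31x ≡ 70 − 8 ≡ 62 (mod 80). Using 31⁻¹ = 31: x ≡ 31·62 = 1922 = 24·80 + 2, so x = 2.
Check: σ(2) = 31·2 + 8 = 70 ≡ 70 (mod 80).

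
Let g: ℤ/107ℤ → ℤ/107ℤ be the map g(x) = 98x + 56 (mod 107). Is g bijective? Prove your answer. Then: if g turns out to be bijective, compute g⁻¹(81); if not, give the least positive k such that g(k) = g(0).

Suppose g(x_1) = g(x_2) in ℤ/107ℤ. Then 98x_1 + 56 ≡ 98x_2 + 56 (mod 107), hence 98(x_1 − x_2) ≡ 0 (mod 107).
Since gcd(98, 107) = 1, 98 is invertible modulo 107, hence x_1 − x_2 ≡ 0 (mod 107), i.e. x_1 = x_2.
We now compute 98⁻¹ mod 107 explicitly. Euclid's algorithm: 107 = 1·98 + 9, 98 = 10·9 + 8, 9 = 1·8 + 1; back-substituting gives 1 = 95·98 − 87·107, so 98⁻¹ ≡ 95 (mod 107).
Then y ↦ 95(y − 56) is a two-sided inverse to g, so every y ∈ ℤ/107ℤ has a preimage.
Hence g is bijective.
Since g is bijective, we find g⁻¹(81): we need 98x ≡ 81 − 56 ≡ 25 (mod 107). Using 98⁻¹ = 95: x ≡ 95·25 = 2375 = 22·107 + 21, so x = 21.
Check: g(21) = 98·21 + 56 = 2114 = 19·107 + 81 ≡ 81 (mod 107).

21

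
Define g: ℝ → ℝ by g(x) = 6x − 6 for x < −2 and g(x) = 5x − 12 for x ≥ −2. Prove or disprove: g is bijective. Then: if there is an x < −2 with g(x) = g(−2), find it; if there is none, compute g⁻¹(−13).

Both pieces are strictly increasing (slopes 6 and 5), so each is injective on its own interval.
The left piece maps (−∞, −2) onto (−∞, −18); the right piece maps [−2, ∞) onto [−22, ∞).
These images overlap. In particular g(−2) = −22 (right piece), and solving 6x − 6 = −22 on the left piece gives x = −8/3 < −2.
So g(−8/3) = g(−2) with −8/3 ≠ −2, and g is not injective, hence not bijective. This x = −8/3 is the requested value below −2.

-8/3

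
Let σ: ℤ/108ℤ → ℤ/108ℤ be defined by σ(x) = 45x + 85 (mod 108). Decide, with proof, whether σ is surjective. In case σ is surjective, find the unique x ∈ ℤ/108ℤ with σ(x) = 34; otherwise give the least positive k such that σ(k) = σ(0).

Since gcd(45, 108) = 9, we have 45x ≡ 0 (mod 9) for all x, so σ(x) ≡ 4 (mod 9).
But 0 ≢ 4 (mod 9), so 0 ∈ ℤ/108ℤ has no preimage. Hence σ is not surjective.
Since σ is not surjective, we find the least positive k with σ(k) = σ(0): this means 45k ≡ 0 (mod 108), i.e. 108 ∣ 45k. Since gcd(45, 108) = 9, dividing through by 9 this holds exactly when 12 ∣ 5k, and as gcd(5, 12) = 1, exactly when 12 ∣ k.
The smallest positive such k is 12.

12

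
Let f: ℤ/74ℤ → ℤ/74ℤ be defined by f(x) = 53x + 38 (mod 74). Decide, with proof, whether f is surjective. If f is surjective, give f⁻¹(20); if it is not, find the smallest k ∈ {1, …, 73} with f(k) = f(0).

22

Recall: f is surjective if every y in the codomain equals f(x) for some x in the domain.
Since gcd(53, 74) = 1, 53 is invertible modulo 74. Euclid's algorithm: 74 = 1·53 + 21, 53 = 2·21 + 11, 21 = 1·11 + 10, 11 = 1·10 + 1; back-substituting gives 1 = 7·53 − 5·74, so 53⁻¹ ≡ 7 (mod 74).
Then y ↦ 7(y − 38) is a two-sided inverse to f, so every y ∈ ℤ/74ℤ has a preimage.
Hence f is surjective.
Since f is surjective, we find f⁻¹(20): we need 53x ≡ 20 − 38 ≡ 56 (mod 74). Using 53⁻¹ = 7: x ≡ 7·56 = 392 = 5·74 + 22, so x = 22.
Check: f(22) = 53·22 + 38 = 1204 = 16·74 + 20 ≡ 20 (mod 74).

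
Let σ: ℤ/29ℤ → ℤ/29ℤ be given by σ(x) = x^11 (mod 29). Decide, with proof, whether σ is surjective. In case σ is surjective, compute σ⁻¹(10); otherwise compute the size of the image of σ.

11

Since 29 is prime, the nonzero elements of ℤ/29ℤ form a cyclic group of order 28.
As gcd(11, 28) = 1, raising to the 11th power is a bijection on this group: if u^11 ≡ v^11 then (uv^{−1})^11 = 1, and the only element of order dividing gcd(11, 28) = 1 is 1, so u = v.
With σ(0) = 0 this makes σ injective on all of ℤ/29ℤ, hence bijective (finite equal-size domain and codomain). In particular σ is surjective.
Since σ is surjective, we find the preimage of 10. The inverse of x ↦ x^11 on (ℤ/29ℤ)^× is x ↦ x^23, because 11·23 = 253 = 9·28 + 1 ≡ 1 (mod 28) and x^{28} = 1 for x ≠ 0 (Fermat). So σ⁻¹(10) = 10^23 mod 29.
Repeated squaring mod 29: 10^1 ≡ 10, 10^2 ≡ 10² = 100 ≡ 13, 10^4 ≡ 13² = 169 ≡ 24, 10^8 ≡ 24² = 576 ≡ 25, 10^16 ≡ 25² = 625 ≡ 16. Since 23 = 16 + 4 + 2 + 1, 10^23 ≡ 16·24·13·10: 16·24 = 384 ≡ 7, then 7·13 = 91 ≡ 4, then 4·10 = 40 ≡ 11. So 10^23 ≡ 11 (mod 29).
Hence σ⁻¹(10) = 11.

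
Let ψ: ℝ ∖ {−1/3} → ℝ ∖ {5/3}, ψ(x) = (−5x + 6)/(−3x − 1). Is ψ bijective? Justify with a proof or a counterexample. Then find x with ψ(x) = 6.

-12/13

Suppose ψ(x_1) = ψ(x_2). Cross-multiplying: (−5x_1 + 6)(−3x_2 − 1) = (−5x_2 + 6)(−3x_1 − 1).
Expanding both sides and cancelling the symmetric terms leaves 23·(x_1 − x_2) = 0. Since 23 ≠ 0, x_1 = x_2. Hence ψ is injective.
For any y ≠ 5/3, solving y(−3x − 1) = −5x + 6 for x gives a well-defined x ≠ −1/3. So ψ is surjective.
So ψ is bijective.
Solving ψ(x) = 6: cross-multiplying gives −5x + 6 = 6(−3x − 1), which rearranges to 13x = −12, so x = −12/13.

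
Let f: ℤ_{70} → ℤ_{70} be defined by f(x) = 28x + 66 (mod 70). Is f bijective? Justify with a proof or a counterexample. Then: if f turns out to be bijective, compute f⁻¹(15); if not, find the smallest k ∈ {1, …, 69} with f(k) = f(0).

We have gcd(28, 70) = 14 > 1. Taking a = 0 and b = 5: f(0) = 66 and f(5) = 28·5 + 66 = 206 ≡ 66 (mod 70).
So f(0) = f(5) while 0 ≠ 5, therefore f is not injective, hence not bijective.
Since f is not bijective, we find the least positive k with f(k) = f(0): this means 28k ≡ 0 (mod 70), i.e. 70 ∣ 28k. Since gcd(28, 70) = 14, dividing through by 14 this holds exactly when 5 ∣ 2k, and as gcd(2, 5) = 1, exactly when 5 ∣ k.
The smallest positive such k is 5.

5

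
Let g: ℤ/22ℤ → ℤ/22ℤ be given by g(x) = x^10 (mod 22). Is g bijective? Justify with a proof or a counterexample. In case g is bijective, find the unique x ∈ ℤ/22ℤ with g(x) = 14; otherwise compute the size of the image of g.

g(1) = 1^10 = 1.
g(3): Repeated squaring mod 22: 3^1 ≡ 3, 3^2 ≡ 3² = 9, 3^4 ≡ 9² = 81 ≡ 15, 3^8 ≡ 15² = 225 ≡ 5. Since 10 = 8 + 2, 3^10 ≡ 5·9: 5·9 = 45 ≡ 1. So 3^10 ≡ 1 (mod 22).
So g(1) = g(3) = 1 while 1 ≠ 3, so g is not injective, hence not bijective.
Since g is not bijective, we determine |image(g)|. Computing x^10 mod 22 for each x (by repeated squaring, reducing mod 22 at every step), the values g(0), g(1), …, g(21) are: 0, 1, 12, 1, 12, 1, 12, 1, 12, 1, 12, 11, 12, 1, 12, 1, 12, 1, 12, 1, 12, 1.
The distinct values are {0, 1, 11, 12}; there are 4 of them.

4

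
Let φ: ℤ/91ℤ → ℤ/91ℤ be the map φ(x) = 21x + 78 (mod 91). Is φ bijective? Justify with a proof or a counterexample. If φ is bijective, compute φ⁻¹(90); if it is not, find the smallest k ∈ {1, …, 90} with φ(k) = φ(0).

By definition, φ is injective when φ(a) = φ(b) forces a = b.
We have gcd(21, 91) = 7 > 1. Taking a = 0 and b = 13: φ(0) = 78 and φ(13) = 21·13 + 78 = 351 ≡ 78 (mod 91).
So φ(0) = φ(13) while 0 ≠ 13, thus φ is not injective, hence not bijective.
Since φ is not bijective, we find the least positive k with φ(k) = φ(0): this means 21k ≡ 0 (mod 91), i.e. 91 ∣ 21k. Since gcd(21, 91) = 7, dividing through by 7 this holds exactly when 13 ∣ 3k, and as gcd(3, 13) = 1, exactly when 13 ∣ k.
The smallest positive such k is 13.

13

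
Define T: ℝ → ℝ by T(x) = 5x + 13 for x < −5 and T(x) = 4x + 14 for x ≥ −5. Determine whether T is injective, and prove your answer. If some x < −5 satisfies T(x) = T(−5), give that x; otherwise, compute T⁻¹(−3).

Both pieces are strictly increasing (slopes 5 and 4), so each is injective on its own interval.
The left piece maps (−∞, −5) onto (−∞, −12); the right piece maps [−5, ∞) onto [−6, ∞).
These images are disjoint, so no value is attained by both pieces. Thus T is injective.
Because the two images are disjoint, no x < −5 has T(x) = T(−5), so we compute T⁻¹(−3): −3 lies in [−6, ∞), so solve 4x + 14 = −3: x = (−3 − 14)/4 = −17/4.

-17/4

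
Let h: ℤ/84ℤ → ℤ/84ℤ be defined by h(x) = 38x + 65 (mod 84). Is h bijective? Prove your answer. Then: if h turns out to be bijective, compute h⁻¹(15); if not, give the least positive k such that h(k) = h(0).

We have gcd(38, 84) = 2 > 1. Taking u = 0 and v = 42: h(0) = 65 and h(42) = 38·42 + 65 = 1661 ≡ 65 (mod 84).
So h(0) = h(42) while 0 ≠ 42, therefore h is not injective, hence not bijective.
Since h is not bijective, we find the least positive k with h(k) = h(0): this means 38k ≡ 0 (mod 84), i.e. 84 ∣ 38k. Since gcd(38, 84) = 2, dividing through by 2 this holds exactly when 42 ∣ 19k, and as gcd(19, 42) = 1, exactly when 42 ∣ k.
The smallest positive such k is 42.

42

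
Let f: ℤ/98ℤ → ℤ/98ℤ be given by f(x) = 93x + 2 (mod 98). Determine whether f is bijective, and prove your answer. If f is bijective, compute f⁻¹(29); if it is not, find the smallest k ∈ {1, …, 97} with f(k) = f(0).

73

Recall: f is injective if f(u) = f(v) implies u = v.
Suppose f(u) = f(v) in ℤ/98ℤ. Then 93u + 2 ≡ 93v + 2 (mod 98), therefore 93(u − v) ≡ 0 (mod 98).
Since gcd(93, 98) = 1, 93 is invertible modulo 98, thus u − v ≡ 0 (mod 98), i.e. u = v.
We now compute 93⁻¹ mod 98 explicitly. Euclid's algorithm: 98 = 1·93 + 5, 93 = 18·5 + 3, 5 = 1·3 + 2, 3 = 1·2 + 1; back-substituting gives 1 = 39·93 − 37·98, so 93⁻¹ ≡ 39 (mod 98).
For any y ∈ ℤ/98ℤ, x = 39(y − 2) mod 98 satisfies f(x) = 93·39(y − 2) + 2 ≡ y (since 93·39 ≡ 1 mod 98). So every y has a preimage.
Thus f is bijective.
Since f is bijective, we find f⁻¹(29): we need 93x ≡ 29 − 2 ≡ 27 (mod 98). Using 93⁻¹ = 39: x ≡ 39·27 = 1053 = 10·98 + 73, so x = 73.
Check: f(73) = 93·73 + 2 = 6791 = 69·98 + 29 ≡ 29 (mod 98).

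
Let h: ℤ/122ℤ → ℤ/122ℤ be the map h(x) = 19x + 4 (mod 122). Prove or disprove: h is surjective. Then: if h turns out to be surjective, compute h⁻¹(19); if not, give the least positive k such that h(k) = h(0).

Recall that h is surjective if every y in the codomain equals h(x) for some x in the domain.
Since gcd(19, 122) = 1, 19 is invertible modulo 122. Euclid's algorithm: 122 = 6·19 + 8, 19 = 2·8 + 3, 8 = 2·3 + 2, 3 = 1·2 + 1; back-substituting gives 1 = 45·19 − 7·122, so 19⁻¹ ≡ 45 (mod 122).
For any y ∈ ℤ/122ℤ, x = 45(y − 4) mod 122 satisfies h(x) = 19·45(y − 4) + 4 ≡ y (since 19·45 ≡ 1 mod 122). So every y has a preimage.
So h is surjective.
Since h is surjective, we find h⁻¹(19): we need 19x ≡ 19 − 4 ≡ 15 (mod 122). Using 19⁻¹ = 45: x ≡ 45·15 = 675 = 5·122 + 65, so x = 65.
Check: h(65) = 19·65 + 4 = 1239 = 10·122 + 19 ≡ 19 (mod 122).

65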